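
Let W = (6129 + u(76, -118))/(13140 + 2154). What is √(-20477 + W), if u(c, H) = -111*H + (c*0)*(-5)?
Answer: 7*I*√10860335674/5098 ≈ 143.09*I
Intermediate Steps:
u(c, H) = -111*H (u(c, H) = -111*H + 0*(-5) = -111*H + 0 = -111*H)
W = 6409/5098 (W = (6129 - 111*(-118))/(13140 + 2154) = (6129 + 13098)/15294 = 19227*(1/15294) = 6409/5098 ≈ 1.2572)
√(-20477 + W) = √(-20477 + 6409/5098) = √(-104385337/5098) = 7*I*√10860335674/5098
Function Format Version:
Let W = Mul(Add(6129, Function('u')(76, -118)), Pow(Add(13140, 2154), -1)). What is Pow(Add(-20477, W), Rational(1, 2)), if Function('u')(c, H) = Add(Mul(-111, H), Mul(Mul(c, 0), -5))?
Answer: Mul(Rational(7, 5098), I, Pow(10860335674, Rational(1, 2))) ≈ Mul(143.09, I)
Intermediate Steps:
Function('u')(c, H) = Mul(-111, H) (Function('u')(c, H) = Add(Mul(-111, H), Mul(0, -5)) = Add(Mul(-111, H), 0) = Mul(-111, H))
W = Rational(6409, 5098) (W = Mul(Add(6129, Mul(-111, -118)), Pow(Add(13140, 2154), -1)) = Mul(Add(6129, 13098), Pow(15294, -1)) = Mul(19227, Rational(1, 15294)) = Rational(6409, 5098) ≈ 1.2572)
Pow(Add(-20477, W), Rational(1, 2)) = Pow(Add(-20477, Rational(6409, 5098)), Rational(1, 2)) = Pow(Rational(-104385337, 5098), Rational(1, 2)) = Mul(Rational(7, 5098), I, Pow(10860335674, Rational(1, 2)))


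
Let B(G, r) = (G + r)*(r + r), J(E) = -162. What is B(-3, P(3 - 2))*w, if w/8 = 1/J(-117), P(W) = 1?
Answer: 16/81 ≈ 0.19753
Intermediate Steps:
w = -4/81 (w = 8/(-162) = 8*(-1/162) = -4/81 ≈ -0.049383)
B(G, r) = 2*r*(G + r) (B(G, r) = (G + r)*(2*r) = 2*r*(G + r))
B(-3, P(3 - 2))*w = (2*1*(-3 + 1))*(-4/81) = (2*1*(-2))*(-4/81) = -4*(-4/81) = 16/81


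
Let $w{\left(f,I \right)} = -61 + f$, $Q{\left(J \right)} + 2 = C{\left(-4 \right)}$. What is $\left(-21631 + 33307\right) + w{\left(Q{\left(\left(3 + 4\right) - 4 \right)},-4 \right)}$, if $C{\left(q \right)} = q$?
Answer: $11609$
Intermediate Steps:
$Q{\left(J \right)} = -6$ ($Q{\left(J \right)} = -2 - 4 = -6$)
$\left(-21631 + 33307\right) + w{\left(Q{\left(\left(3 + 4\right) - 4 \right)},-4 \right)} = \left(-21631 + 33307\right) - 67 = 11676 - 67 = 11609$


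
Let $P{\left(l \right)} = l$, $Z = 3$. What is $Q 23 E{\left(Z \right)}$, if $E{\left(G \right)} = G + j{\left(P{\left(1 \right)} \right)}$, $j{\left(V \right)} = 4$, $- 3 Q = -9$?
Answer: $483$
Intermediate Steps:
$Q = 3$ ($Q = \left(- \frac{1}{3}\right) \left(-9\right) = 3$)
$E{\left(G \right)} = 4 + G$ ($E{\left(G \right)} = G + 4 = 4 + G$)
$Q 23 E{\left(Z \right)} = 3 \cdot 23 \left(4 + 3\right) = 69 \cdot 7 = 483$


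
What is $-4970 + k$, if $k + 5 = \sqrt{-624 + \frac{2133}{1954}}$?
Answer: $-4975 + \frac{i \sqrt{2378336502}}{1954} \approx -4975.0 + 24.958 i$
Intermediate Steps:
$k = -5 + \frac{i \sqrt{2378336502}}{1954}$ ($k = -5 + \sqrt{-624 + \frac{2133}{1954}} = -5 + \sqrt{- \frac{1217163}{1954}} = -5 + \frac{i \sqrt{2378336502}}{1954} \approx -5.0 + 24.958 i$)
$-4970 + k = -4970 - \left(5 - \frac{i \sqrt{2378336502}}{1954}\right) = -4975 + \frac{i \sqrt{2378336502}}{1954}$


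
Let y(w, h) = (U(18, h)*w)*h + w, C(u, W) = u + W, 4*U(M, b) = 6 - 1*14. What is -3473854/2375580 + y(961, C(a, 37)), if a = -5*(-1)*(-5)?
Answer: -26255459297/1187790 ≈ -22104.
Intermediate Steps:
U(M, b) = -2 (U(M, b) = (6 - 1*14)/4 = (6 - 14)/4 = (¼)*(-8) = -2)
a = -25 (a = 5*(-5) = -25)
C(u, W) = W + u
y(w, h) = w - 2*h*w (y(w, h) = (-2*w)*h + w = -2*h*w + w = w - 2*h*w)
-3473854/2375580 + y(961, C(a, 37)) = -3473854/2375580 + 961*(1 - 2*(37 - 25)) = -3473854*1/2375580 + 961*(1 - 2*12) = -1736927/1187790 + 961*(1 - 24) = -1736927/1187790 + 961*(-23) = -1736927/1187790 - 22103 = -26255459297/1187790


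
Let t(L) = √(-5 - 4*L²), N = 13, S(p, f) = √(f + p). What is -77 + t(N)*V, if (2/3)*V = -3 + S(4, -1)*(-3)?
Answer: -77 - 9*I*√681*(1 + √3)/2 ≈ -77.0 - 320.83*I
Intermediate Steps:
V = -9/2 - 9*√3/2 (V = 3*(-3 + √(-1 + 4)*(-3))/2 = 3*(-3 + √3*(-3))/2 = 3*(-3 - 3*√3)/2 = -9/2 - 9*√3/2 ≈ -12.294)
-77 + t(N)*V = -77 + √(-5 - 4*13²)*(-9/2 - 9*√3/2) = -77 + √(-5 - 4*169)*(-9/2 - 9*√3/2) = -77 + √(-5 - 676)*(-9/2 - 9*√3/2) = -77 + √(-681)*(-9/2 - 9*√3/2) = -77 + (I*√681)*(-9/2 - 9*√3/2) = -77 + I*√681*(-9/2 - 9*√3/2)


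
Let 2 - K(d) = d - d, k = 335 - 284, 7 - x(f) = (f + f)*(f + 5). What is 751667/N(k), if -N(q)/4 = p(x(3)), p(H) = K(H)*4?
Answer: -751667/32 ≈ -23490.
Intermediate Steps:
x(f) = 7 - 2*f*(5 + f) (x(f) = 7 - (f + f)*(f + 5) = 7 - 2*f*(5 + f))
k = 51
K(d) = 2 (K(d) = 2 - (d - d) = 2 - 1*0 = 2 + 0 = 2)
p(H) = 8 (p(H) = 2*4 = 8)
N(q) = -32 (N(q) = -4*8 = -32)
751667/N(k) = 751667/(-32) = 751667*(-1/32) = -751667/32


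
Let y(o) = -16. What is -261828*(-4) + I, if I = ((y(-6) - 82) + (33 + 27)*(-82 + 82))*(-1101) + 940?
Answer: 1156150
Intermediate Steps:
I = 108838 (I = ((-16 - 82) + (33 + 27)*(-82 + 82))*(-1101) + 940 = (-98 + 60*0)*(-1101) + 940 = (-98 + 0)*(-1101) + 940 = -98*(-1101) + 940 = 107898 + 940 = 108838)
-261828*(-4) + I = -261828*(-4) + 108838 = -65457*(-16) + 108838 = 1047312 + 108838 = 1156150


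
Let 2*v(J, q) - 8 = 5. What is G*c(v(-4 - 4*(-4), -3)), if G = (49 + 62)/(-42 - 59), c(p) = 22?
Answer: -2442/101 ≈ -24.178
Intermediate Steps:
v(J, q) = 13/2 (v(J, q) = 4 + (½)*5 = 4 + 5/2 = 13/2)
G = -111/101 (G = 111/(-101) = 111*(-1/101) = -111/101 ≈ -1.0990)
G*c(v(-4 - 4*(-4), -3)) = -111/101*22 = -2442/101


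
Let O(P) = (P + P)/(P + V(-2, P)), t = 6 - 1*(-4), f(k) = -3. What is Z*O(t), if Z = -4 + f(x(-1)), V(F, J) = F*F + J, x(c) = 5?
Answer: -35/6 ≈ -5.8333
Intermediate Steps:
V(F, J) = J + F**2 (V(F, J) = F**2 + J = J + F**2)
t = 10 (t = 6 + 4 = 10)
Z = -7 (Z = -4 - 3 = -7)
O(P) = 2*P/(4 + 2*P) (O(P) = (P + P)/(P + (P + (-2)**2)) = (2*P)/(P + (P + 4)) = (2*P)/(P + (4 + P)) = (2*P)/(4 + 2*P) = 2*P/(4 + 2*P))
Z*O(t) = -70/(2 + 10) = -70/12 = -7*5/6 = -35/6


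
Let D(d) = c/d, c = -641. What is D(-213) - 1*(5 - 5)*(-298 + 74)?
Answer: 641/213 ≈ 3.0094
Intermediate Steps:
D(d) = -641/d
D(-213) - 1*(5 - 5)*(-298 + 74) = -641/(-213) - 1*(5 - 5)*(-298 + 74) = -641*(-1/213) - 1*0*(-224) = 641/213 - 0*(-224) = 641/213 - 1*0 = 641/213 + 0 = 641/213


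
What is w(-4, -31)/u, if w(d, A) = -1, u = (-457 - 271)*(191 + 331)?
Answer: 1/380016 ≈ 2.6315e-6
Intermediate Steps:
u = -380016 (u = -728*522 = -380016)
w(-4, -31)/u = -1/(-380016) = -1*(-1/380016) = 1/380016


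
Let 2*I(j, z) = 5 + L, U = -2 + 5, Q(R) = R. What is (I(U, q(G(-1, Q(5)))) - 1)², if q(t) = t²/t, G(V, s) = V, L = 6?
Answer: 81/4 ≈ 20.250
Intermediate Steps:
U = 3
q(t) = t
I(j, z) = 11/2 (I(j, z) = (5 + 6)/2 = (½)*11 = 11/2)
(I(U, q(G(-1, Q(5)))) - 1)² = (11/2 - 1)² = (9/2)² = 81/4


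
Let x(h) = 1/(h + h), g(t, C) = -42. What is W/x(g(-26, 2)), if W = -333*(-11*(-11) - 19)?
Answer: 2853144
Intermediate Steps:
x(h) = 1/(2*h)
W = -33966 (W = -333*(121 - 19) = -333*102 = -33966)
W/x(g(-26, 2)) = -33966/((½)/(-42)) = -33966/((½)*(-1/42)) = -33966/(-1/84) = -33966*(-84) = 2853144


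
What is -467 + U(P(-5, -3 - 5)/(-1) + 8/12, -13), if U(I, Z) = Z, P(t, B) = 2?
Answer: -480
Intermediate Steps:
-467 + U(P(-5, -3 - 5)/(-1) + 8/12, -13) = -467 - 13 = -480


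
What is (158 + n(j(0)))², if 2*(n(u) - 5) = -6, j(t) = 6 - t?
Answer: 25600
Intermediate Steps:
n(u) = 2 (n(u) = 5 + (½)*(-6) = 5 - 3 = 2)
(158 + n(j(0)))² = (158 + 2)² = 160² = 25600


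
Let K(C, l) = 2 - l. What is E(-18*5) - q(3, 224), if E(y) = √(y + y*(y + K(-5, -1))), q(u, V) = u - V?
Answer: 221 + 6*√215 ≈ 308.98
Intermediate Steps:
E(y) = √(y + y*(3 + y)) (E(y) = √(y + y*(y + (2 - 1*(-1)))) = √(y + y*(y + (2 + 1))) = √(y + y*(y + 3)) = √(y + y*(3 + y)))
E(-18*5) - q(3, 224) = √((-18*5)*(4 - 18*5)) - (3 - 1*224) = √(-90*(4 - 90)) - (3 - 224) = √(-90*(-86)) - 1*(-221) = √7740 + 221 = 6*√215 + 221 = 221 + 6*√215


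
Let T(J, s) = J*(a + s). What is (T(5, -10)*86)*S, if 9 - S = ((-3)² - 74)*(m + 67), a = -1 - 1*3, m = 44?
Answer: -43488480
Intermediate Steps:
a = -4 (a = -1 - 3 = -4)
T(J, s) = J*(-4 + s)
S = 7224 (S = 9 - ((-3)² - 74)*(44 + 67) = 9 - (9 - 74)*111 = 9 - (-65)*111 = 9 - 1*(-7215) = 9 + 7215 = 7224)
(T(5, -10)*86)*S = ((5*(-4 - 10))*86)*7224 = ((5*(-14))*86)*7224 = -70*86*7224 = -6020*7224 = -43488480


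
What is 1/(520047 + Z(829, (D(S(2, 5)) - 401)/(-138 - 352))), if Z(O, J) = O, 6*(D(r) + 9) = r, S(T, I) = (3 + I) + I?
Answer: 1/520876 ≈ 1.9198e-6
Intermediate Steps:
S(T, I) = 3 + 2*I
D(r) = -9 + r/6
1/(520047 + Z(829, (D(S(2, 5)) - 401)/(-138 - 352))) = 1/(520047 + 829) = 1/520876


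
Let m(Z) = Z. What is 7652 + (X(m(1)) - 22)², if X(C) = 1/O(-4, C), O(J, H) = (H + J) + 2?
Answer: 8181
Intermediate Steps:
O(J, H) = 2 + H + J
X(C) = 1/(-2 + C) (X(C) = 1/(2 + C - 4) = 1/(-2 + C))
7652 + (X(m(1)) - 22)² = 7652 + (1/(-2 + 1) - 22)² = 7652 + (1/(-1) - 22)² = 7652 + (-1 - 22)² = 7652 + (-23)² = 7652 + 529 = 8181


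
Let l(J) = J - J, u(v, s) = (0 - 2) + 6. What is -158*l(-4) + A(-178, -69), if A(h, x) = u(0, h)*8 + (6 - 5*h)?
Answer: 928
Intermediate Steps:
u(v, s) = 4 (u(v, s) = -2 + 6 = 4)
A(h, x) = 38 - 5*h (A(h, x) = 4*8 + (6 - 5*h) = 32 + (6 - 5*h) = 38 - 5*h)
l(J) = 0
-158*l(-4) + A(-178, -69) = -158*0 + (38 - 5*(-178)) = 0 + (38 + 890) = 0 + 928 = 928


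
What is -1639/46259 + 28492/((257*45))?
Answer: 1299056393/534985335 ≈ 2.4282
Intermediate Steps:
-1639/46259 + 28492/((257*45)) = -1639*1/46259 + 28492/11565 = -1639/46259 + 28492*(1/11565) = -1639/46259 + 28492/11565 = 1299056393/534985335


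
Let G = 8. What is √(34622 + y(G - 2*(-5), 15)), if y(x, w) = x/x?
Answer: 3*√3847 ≈ 186.07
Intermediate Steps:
y(x, w) = 1
√(34622 + y(G - 2*(-5), 15)) = √(34622 + 1) = √34623 = 3*√3847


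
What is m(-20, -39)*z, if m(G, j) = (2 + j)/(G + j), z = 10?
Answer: 370/59 ≈ 6.2712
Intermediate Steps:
m(G, j) = (2 + j)/(G + j)
m(-20, -39)*z = ((2 - 39)/(-20 - 39))*10 = (-37/(-59))*10 = -1/59*(-37)*10 = (37/59)*10 = 370/59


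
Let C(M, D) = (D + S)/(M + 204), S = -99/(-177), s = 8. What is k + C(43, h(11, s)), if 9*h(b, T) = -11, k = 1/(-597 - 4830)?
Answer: -226829/79087671 ≈ -0.0028681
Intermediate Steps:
S = 33/59 (S = -99*(-1/177) = 33/59 ≈ 0.55932)
k = -1/5427 (k = 1/(-5427) = -1/5427 ≈ -0.00018426)
h(b, T) = -11/9 (h(b, T) = (1/9)*(-11) = -11/9)
C(M, D) = (33/59 + D)/(204 + M) (C(M, D) = (D + 33/59)/(M + 204) = (33/59 + D)/(204 + M))
k + C(43, h(11, s)) = -1/5427 + (33/59 - 11/9)/(204 + 43) = -1/5427 - 352/531/247 = -1/5427 + (1/247)*(-352/531) = -1/5427 - 352/131157 = -226829/79087671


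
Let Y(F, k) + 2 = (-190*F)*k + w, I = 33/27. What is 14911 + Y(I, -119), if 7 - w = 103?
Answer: 382027/9 ≈ 42447.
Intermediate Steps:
I = 11/9 (I = 33*(1/27) = 11/9 ≈ 1.2222)
w = -96 (w = 7 - 1*103 = 7 - 103 = -96)
Y(F, k) = -98 - 190*F*k (Y(F, k) = -2 + ((-190*F)*k - 96) = -2 + (-190*F*k - 96) = -2 + (-96 - 190*F*k) = -98 - 190*F*k)
14911 + Y(I, -119) = 14911 + (-98 - 190*11/9*(-119)) = 14911 + (-98 + 248710/9) = 14911 + 247828/9 = 382027/9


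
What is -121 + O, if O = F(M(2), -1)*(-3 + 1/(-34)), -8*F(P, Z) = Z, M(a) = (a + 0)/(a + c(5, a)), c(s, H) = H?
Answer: -33015/272 ≈ -121.38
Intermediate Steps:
M(a) = ½ (M(a) = (a + 0)/(a + a) = a/((2*a)) = a*(1/(2*a)) = ½)
F(P, Z) = -Z/8
O = -103/272 (O = (-⅛*(-1))*(-3 + 1/(-34)) = (-3 - 1/34)/8 = (⅛)*(-103/34) = -103/272 ≈ -0.37868)
-121 + O = -121 - 103/272 = -33015/272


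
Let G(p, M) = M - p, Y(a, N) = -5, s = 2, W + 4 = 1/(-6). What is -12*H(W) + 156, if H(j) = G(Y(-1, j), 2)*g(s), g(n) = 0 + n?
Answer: -12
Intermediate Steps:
W = -25/6 (W = -4 + 1/(-6) = -4 - ⅙ = -25/6 ≈ -4.1667)
g(n) = n
H(j) = 14 (H(j) = (2 - 1*(-5))*2 = (2 + 5)*2 = 7*2 = 14)
-12*H(W) + 156 = -12*14 + 156 = -168 + 156 = -12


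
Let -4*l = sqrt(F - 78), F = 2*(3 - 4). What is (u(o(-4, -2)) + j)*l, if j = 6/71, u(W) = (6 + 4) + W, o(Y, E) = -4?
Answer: -432*I*sqrt(5)/71 ≈ -13.605*I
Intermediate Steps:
F = -2 (F = 2*(-1) = -2)
u(W) = 10 + W
l = -I*sqrt(5) (l = -sqrt(-2 - 78)/4 = -I*sqrt(5) ≈ -2.2361*I)
j = 6/71 (j = 6*(1/71) = 6/71 ≈ 0.084507)
(u(o(-4, -2)) + j)*l = ((10 - 4) + 6/71)*(-I*sqrt(5)) = (6 + 6/71)*(-I*sqrt(5)) = 432*(-I*sqrt(5))/71 = -432*I*sqrt(5)/71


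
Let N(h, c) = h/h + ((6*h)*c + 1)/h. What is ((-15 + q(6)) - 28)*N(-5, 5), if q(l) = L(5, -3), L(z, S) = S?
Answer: -7084/5 ≈ -1416.8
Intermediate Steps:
N(h, c) = 1 + (1 + 6*c*h)/h (N(h, c) = 1 + (6*c*h + 1)/h = 1 + (1 + 6*c*h)/h)
q(l) = -3
((-15 + q(6)) - 28)*N(-5, 5) = ((-15 - 3) - 28)*(1 + 1/(-5) + 6*5) = (-18 - 28)*(1 - ⅕ + 30) = -46*154/5 = -7084/5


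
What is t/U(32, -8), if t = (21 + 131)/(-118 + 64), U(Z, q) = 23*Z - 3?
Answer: -76/19791 ≈ -0.0038401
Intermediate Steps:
U(Z, q) = -3 + 23*Z
t = -76/27 (t = 152/(-54) = 152*(-1/54) = -76/27 ≈ -2.8148)
t/U(32, -8) = -76/(27*(-3 + 23*32)) = -76/(27*(-3 + 736)) = -76/27/733 = -76/27*1/733 = -76/19791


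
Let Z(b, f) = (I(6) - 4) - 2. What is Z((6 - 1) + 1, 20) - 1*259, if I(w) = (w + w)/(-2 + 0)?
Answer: -271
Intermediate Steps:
I(w) = -w (I(w) = (2*w)/(-2) = (2*w)*(-½) = -w)
Z(b, f) = -12 (Z(b, f) = (-1*6 - 4) - 2 = (-6 - 4) - 2 = -10 - 2 = -12)
Z((6 - 1) + 1, 20) - 1*259 = -12 - 1*259 = -12 - 259 = -271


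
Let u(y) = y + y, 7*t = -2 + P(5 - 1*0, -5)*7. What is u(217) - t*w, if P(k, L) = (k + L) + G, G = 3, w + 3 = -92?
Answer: 4843/7 ≈ 691.86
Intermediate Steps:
w = -95 (w = -3 - 92 = -95)
P(k, L) = 3 + L + k (P(k, L) = (k + L) + 3 = (L + k) + 3 = 3 + L + k)
t = 19/7 (t = (-2 + (3 - 5 + (5 - 1*0))*7)/7 = (-2 + (3 - 5 + (5 + 0))*7)/7 = (-2 + (3 - 5 + 5)*7)/7 = (-2 + 3*7)/7 = (-2 + 21)/7 = (1/7)*19 = 19/7 ≈ 2.7143)
u(y) = 2*y
u(217) - t*w = 2*217 - 19*(-95)/7 = 434 - 1*(-1805/7) = 434 + 1805/7 = 4843/7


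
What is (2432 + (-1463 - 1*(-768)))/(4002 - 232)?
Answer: 1737/3770 ≈ 0.46074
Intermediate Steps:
(2432 + (-1463 - 1*(-768)))/(4002 - 232) = (2432 + (-1463 + 768))/3770 = (2432 - 695)*(1/3770) = 1737*(1/3770) = 1737/3770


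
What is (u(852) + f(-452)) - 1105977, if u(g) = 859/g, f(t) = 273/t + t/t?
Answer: -53239453229/48138 ≈ -1.1060e+6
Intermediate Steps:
f(t) = 1 + 273/t (f(t) = 273/t + 1 = 1 + 273/t)
(u(852) + f(-452)) - 1105977 = (859/852 + (273 - 452)/(-452)) - 1105977 = (859*(1/852) - 1/452*(-179)) - 1105977 = (859/852 + 179/452) - 1105977 = 67597/48138 - 1105977 = -53239453229/48138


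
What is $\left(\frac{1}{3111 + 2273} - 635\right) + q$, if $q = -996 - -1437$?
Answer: $- \frac{1044495}{5384} \approx -194.0$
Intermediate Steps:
$q = 441$ ($q = -996 + 1437 = 441$)
$\left(\frac{1}{3111 + 2273} - 635\right) + q = \left(\frac{1}{3111 + 2273} - 635\right) + 441 = \left(\frac{1}{5384} - 635\right) + 441 = - \frac{3418839}{5384} + 441 = - \frac{1044495}{5384}$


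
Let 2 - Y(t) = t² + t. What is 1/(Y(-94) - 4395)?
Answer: -1/13135 ≈ -7.6132e-5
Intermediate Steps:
Y(t) = 2 - t - t² (Y(t) = 2 - (t² + t) = 2 - (t + t²) = 2 + (-t - t²) = 2 - t - t²)
1/(Y(-94) - 4395) = 1/((2 - 1*(-94) - 1*(-94)²) - 4395) = 1/((2 + 94 - 1*8836) - 4395) = 1/((2 + 94 - 8836) - 4395) = 1/(-8740 - 4395) = 1/(-13135) = -1/13135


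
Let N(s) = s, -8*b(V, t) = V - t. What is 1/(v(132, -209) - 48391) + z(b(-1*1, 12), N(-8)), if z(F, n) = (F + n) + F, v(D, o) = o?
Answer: -230851/48600 ≈ -4.7500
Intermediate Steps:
b(V, t) = -V/8 + t/8 (b(V, t) = -(V - t)/8 = -V/8 + t/8)
z(F, n) = n + 2*F
1/(v(132, -209) - 48391) + z(b(-1*1, 12), N(-8)) = 1/(-209 - 48391) + (-8 + 2*(-(-1)/8 + (1/8)*12)) = 1/(-48600) + (-8 + 2*(-1/8*(-1) + 3/2)) = -1/48600 + (-8 + 2*(1/8 + 3/2)) = -1/48600 + (-8 + 2*(13/8)) = -1/48600 + (-8 + 13/4) = -1/48600 - 19/4 = -230851/48600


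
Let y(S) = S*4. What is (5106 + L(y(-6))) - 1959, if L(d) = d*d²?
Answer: -10677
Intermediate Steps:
y(S) = 4*S
L(d) = d³
(5106 + L(y(-6))) - 1959 = (5106 + (4*(-6))³) - 1959 = (5106 + (-24)³) - 1959 = (5106 - 13824) - 1959 = -8718 - 1959 = -10677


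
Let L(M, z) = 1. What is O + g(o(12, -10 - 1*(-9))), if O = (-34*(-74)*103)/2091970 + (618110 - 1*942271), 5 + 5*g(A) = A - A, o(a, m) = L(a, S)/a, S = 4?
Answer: -339068459996/1045985 ≈ -3.2416e+5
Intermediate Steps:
o(a, m) = 1/a
g(A) = -1 (g(A) = -1 + (A - A)/5 = -1 + (⅕)*0 = -1 + 0 = -1)
O = -339067414011/1045985 (O = (2516*103)*(1/2091970) + (618110 - 942271) = 259148*(1/2091970) - 324161 = 129574/1045985 - 324161 = -339067414011/1045985 ≈ -3.2416e+5)
O + g(o(12, -10 - 1*(-9))) = -339067414011/1045985 - 1 = -339068459996/1045985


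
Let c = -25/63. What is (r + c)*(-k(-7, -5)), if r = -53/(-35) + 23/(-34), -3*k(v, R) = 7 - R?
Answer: 9446/5355 ≈ 1.7640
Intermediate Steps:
k(v, R) = -7/3 + R/3 (k(v, R) = -(7 - R)/3 = -7/3 + R/3)
c = -25/63 (c = -25*1/63 = -25/63 ≈ -0.39683)
r = 997/1190 (r = -53*(-1/35) + 23*(-1/34) = 53/35 - 23/34 = 997/1190 ≈ 0.83782)
(r + c)*(-k(-7, -5)) = (997/1190 - 25/63)*(-(-7/3 + (⅓)*(-5))) = 4723*(-(-7/3 - 5/3))/10710 = 4723*(-1*(-4))/10710 = (4723/10710)*4 = 9446/5355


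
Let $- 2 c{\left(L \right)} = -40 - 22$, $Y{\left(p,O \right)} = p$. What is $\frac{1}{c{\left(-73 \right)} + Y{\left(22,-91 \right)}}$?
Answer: $\frac{1}{53} \approx 0.018868$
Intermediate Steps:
$c{\left(L \right)} = 31$ ($c{\left(L \right)} = - \frac{-40 - 22}{2} = \left(- \frac{1}{2}\right) \left(-62\right) = 31$)
$\frac{1}{c{\left(-73 \right)} + Y{\left(22,-91 \right)}} = \frac{1}{31 + 22} = \frac{1}{53}$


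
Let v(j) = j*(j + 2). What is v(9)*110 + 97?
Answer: 10987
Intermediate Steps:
v(j) = j*(2 + j)
v(9)*110 + 97 = (9*(2 + 9))*110 + 97 = (9*11)*110 + 97 = 99*110 + 97 = 10890 + 97 = 10987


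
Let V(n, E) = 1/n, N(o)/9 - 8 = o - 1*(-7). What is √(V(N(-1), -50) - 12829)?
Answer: I*√22630342/42 ≈ 113.27*I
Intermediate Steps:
N(o) = 135 + 9*o (N(o) = 72 + 9*(o - 1*(-7)) = 72 + 9*(o + 7) = 72 + 9*(7 + o) = 72 + (63 + 9*o) = 135 + 9*o)
√(V(N(-1), -50) - 12829) = √(1/(135 + 9*(-1)) - 12829) = √(1/(135 - 9) - 12829) = √(1/126 - 12829) = √(-1616453/126) = I*√22630342/42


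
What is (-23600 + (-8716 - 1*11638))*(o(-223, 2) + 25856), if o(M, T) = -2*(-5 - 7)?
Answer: -1137529520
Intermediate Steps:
o(M, T) = 24 (o(M, T) = -2*(-12) = 24)
(-23600 + (-8716 - 1*11638))*(o(-223, 2) + 25856) = (-23600 + (-8716 - 1*11638))*(24 + 25856) = (-23600 + (-8716 - 11638))*25880 = (-23600 - 20354)*25880 = -43954*25880 = -1137529520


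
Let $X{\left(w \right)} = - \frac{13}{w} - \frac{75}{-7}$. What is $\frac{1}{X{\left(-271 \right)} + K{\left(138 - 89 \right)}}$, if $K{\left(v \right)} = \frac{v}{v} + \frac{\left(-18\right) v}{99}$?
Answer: $\frac{20867}{59537} \approx 0.35049$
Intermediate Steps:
$K{\left(v \right)} = 1 - \frac{2 v}{11}$ ($K{\left(v \right)} = 1 + - 18 v \frac{1}{99} = 1 - \frac{2 v}{11}$)
$X{\left(w \right)} = \frac{75}{7} - \frac{13}{w}$ ($X{\left(w \right)} = - \frac{13}{w} - - \frac{75}{7} = - \frac{13}{w} + \frac{75}{7} = \frac{75}{7} - \frac{13}{w}$)
$\frac{1}{X{\left(-271 \right)} + K{\left(138 - 89 \right)}} = \frac{1}{\left(\frac{75}{7} - \frac{13}{-271}\right) + \left(1 - \frac{2 \left(138 - 89\right)}{11}\right)} = \frac{1}{\left(\frac{75}{7} - - \frac{13}{271}\right) + \left(1 - \frac{2 \left(138 - 89\right)}{11}\right)} = \frac{1}{\left(\frac{75}{7} + \frac{13}{271}\right) + \left(1 - \frac{98}{11}\right)} = \frac{1}{\frac{20416}{1897} + \left(1 - \frac{98}{11}\right)} = \frac{1}{\frac{20416}{1897} - \frac{87}{11}} = \frac{1}{\frac{59537}{20867}} = \frac{20867}{59537}$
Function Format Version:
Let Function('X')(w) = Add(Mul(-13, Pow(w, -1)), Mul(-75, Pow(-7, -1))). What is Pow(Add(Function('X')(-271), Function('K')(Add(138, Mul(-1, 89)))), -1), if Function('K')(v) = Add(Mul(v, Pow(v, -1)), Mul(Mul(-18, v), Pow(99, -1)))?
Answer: Rational(20867, 59537) ≈ 0.35049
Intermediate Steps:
Function('K')(v) = Add(1, Mul(Rational(-2, 11), v)) (Function('K')(v) = Add(1, Mul(Mul(-18, v), Rational(1, 99))) = Add(1, Mul(Rational(-2, 11), v)))
Function('X')(w) = Add(Rational(75, 7), Mul(-13, Pow(w, -1))) (Function('X')(w) = Add(Mul(-13, Pow(w, -1)), Mul(-75, Rational(-1, 7))) = Add(Mul(-13, Pow(w, -1)), Rational(75, 7)) = Add(Rational(75, 7), Mul(-13, Pow(w, -1))))
Pow(Add(Function('X')(-271), Function('K')(Add(138, Mul(-1, 89)))), -1) = Pow(Add(Add(Rational(75, 7), Mul(-13, Pow(-271, -1))), Add(1, Mul(Rational(-2, 11), Add(138, Mul(-1, 89))))), -1) = Pow(Add(Add(Rational(75, 7), Mul(-13, Rational(-1, 271))), Add(1, Mul(Rational(-2, 11), Add(138, -89)))), -1) = Pow(Add(Add(Rational(75, 7), Rational(13, 271)), Add(1, Mul(Rational(-2, 11), 49))), -1) = Pow(Add(Rational(20416, 1897), Add(1, Rational(-98, 11))), -1) = Pow(Add(Rational(20416, 1897), Rational(-87, 11)), -1) = Pow(Rational(59537, 20867), -1) = Rational(20867, 59537)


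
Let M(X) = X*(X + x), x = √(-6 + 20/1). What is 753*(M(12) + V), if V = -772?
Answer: -472884 + 9036*√14 ≈ -4.3907e+5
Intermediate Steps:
x = √14 (x = √(-6 + 20*1) = √(-6 + 20) = √14 ≈ 3.7417)
M(X) = X*(X + √14)
753*(M(12) + V) = 753*(12*(12 + √14) - 772) = 753*((144 + 12*√14) - 772) = 753*(-628 + 12*√14) = -472884 + 9036*√14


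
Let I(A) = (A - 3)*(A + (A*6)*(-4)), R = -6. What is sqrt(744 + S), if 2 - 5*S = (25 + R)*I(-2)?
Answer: 34*sqrt(35)/5 ≈ 40.229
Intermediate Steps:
I(A) = -23*A*(-3 + A) (I(A) = (-3 + A)*(A + (6*A)*(-4)) = (-3 + A)*(A - 24*A) = (-3 + A)*(-23*A) = -23*A*(-3 + A))
S = 4372/5 (S = 2/5 - (25 - 6)*23*(-2)*(3 - 1*(-2))/5 = 2/5 - 19*23*(-2)*(3 + 2)/5 = 2/5 - 19*23*(-2)*5/5 = 2/5 - 19*(-230)/5 = 2/5 - 1/5*(-4370) = 2/5 + 874 = 4372/5 ≈ 874.40)
sqrt(744 + S) = sqrt(744 + 4372/5) = sqrt(8092/5) = 34*sqrt(35)/5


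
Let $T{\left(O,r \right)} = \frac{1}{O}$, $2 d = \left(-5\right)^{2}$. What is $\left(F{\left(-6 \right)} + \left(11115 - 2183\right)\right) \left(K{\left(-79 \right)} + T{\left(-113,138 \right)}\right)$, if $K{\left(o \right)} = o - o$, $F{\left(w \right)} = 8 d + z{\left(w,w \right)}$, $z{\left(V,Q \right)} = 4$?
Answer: $- \frac{9036}{113} \approx -79.965$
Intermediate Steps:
$d = \frac{25}{2}$ ($d = \frac{\left(-5\right)^{2}}{2} = \frac{1}{2} \cdot 25 = \frac{25}{2} \approx 12.5$)
$F{\left(w \right)} = 104$ ($F{\left(w \right)} = 8 \cdot \frac{25}{2} + 4 = 100 + 4 = 104$)
$K{\left(o \right)} = 0$
$\left(F{\left(-6 \right)} + \left(11115 - 2183\right)\right) \left(K{\left(-79 \right)} + T{\left(-113,138 \right)}\right) = \left(104 + \left(11115 - 2183\right)\right) \left(0 + \frac{1}{-113}\right) = \left(104 + \left(11115 - 2183\right)\right) \left(0 - \frac{1}{113}\right) = \left(104 + 8932\right) \left(- \frac{1}{113}\right) = 9036 \left(- \frac{1}{113}\right) = - \frac{9036}{113}$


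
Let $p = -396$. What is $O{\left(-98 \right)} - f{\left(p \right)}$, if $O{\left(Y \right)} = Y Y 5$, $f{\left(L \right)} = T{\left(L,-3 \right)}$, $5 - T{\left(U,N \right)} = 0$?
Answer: $48015$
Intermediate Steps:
$T{\left(U,N \right)} = 5$ ($T{\left(U,N \right)} = 5 - 0 = 5 + 0 = 5$)
$f{\left(L \right)} = 5$
$O{\left(Y \right)} = 5 Y^{2}$ ($O{\left(Y \right)} = Y^{2} \cdot 5 = 5 Y^{2}$)
$O{\left(-98 \right)} - f{\left(p \right)} = 5 \left(-98\right)^{2} - 5 = 5 \cdot 9604 - 5 = 48020 - 5 = 48015$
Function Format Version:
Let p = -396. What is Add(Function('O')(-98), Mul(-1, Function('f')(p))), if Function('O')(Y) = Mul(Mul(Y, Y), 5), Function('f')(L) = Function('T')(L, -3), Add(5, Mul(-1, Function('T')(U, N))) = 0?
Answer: 48015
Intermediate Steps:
Function('T')(U, N) = 5 (Function('T')(U, N) = Add(5, Mul(-1, 0)) = Add(5, 0) = 5)
Function('f')(L) = 5
Function('O')(Y) = Mul(5, Pow(Y, 2)) (Function('O')(Y) = Mul(Pow(Y, 2), 5) = Mul(5, Pow(Y, 2)))
Add(Function('O')(-98), Mul(-1, Function('f')(p))) = Add(Mul(5, Pow(-98, 2)), Mul(-1, 5)) = Add(Mul(5, 9604), -5) = Add(48020, -5) = 48015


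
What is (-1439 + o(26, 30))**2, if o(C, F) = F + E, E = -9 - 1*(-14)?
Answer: 1971216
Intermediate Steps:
E = 5 (E = -9 + 14 = 5)
o(C, F) = 5 + F (o(C, F) = F + 5 = 5 + F)
(-1439 + o(26, 30))**2 = (-1439 + (5 + 30))**2 = (-1439 + 35)**2 = (-1404)**2 = 1971216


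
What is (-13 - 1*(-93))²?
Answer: 6400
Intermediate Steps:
(-13 - 1*(-93))² = (-13 + 93)² = 80² = 6400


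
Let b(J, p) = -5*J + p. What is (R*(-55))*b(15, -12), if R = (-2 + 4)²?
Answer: 19140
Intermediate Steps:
b(J, p) = p - 5*J
R = 4 (R = 2² = 4)
(R*(-55))*b(15, -12) = (4*(-55))*(-12 - 5*15) = -220*(-12 - 75) = -220*(-87) = 19140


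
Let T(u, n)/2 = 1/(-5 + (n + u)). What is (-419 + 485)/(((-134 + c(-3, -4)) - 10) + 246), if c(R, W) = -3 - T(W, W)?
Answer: 858/1289 ≈ 0.66563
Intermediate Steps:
T(u, n) = 2/(-5 + n + u) (T(u, n) = 2/(-5 + (n + u)) = 2/(-5 + n + u))
c(R, W) = -3 - 2/(-5 + 2*W) (c(R, W) = -3 - 2/(-5 + W + W) = -3 - 2/(-5 + 2*W))
(-419 + 485)/(((-134 + c(-3, -4)) - 10) + 246) = (-419 + 485)/(((-134 + (13 - 6*(-4))/(-5 + 2*(-4))) - 10) + 246) = 66/(((-134 + (13 + 24)/(-5 - 8)) - 10) + 246) = 66/(((-134 + 37/(-13)) - 10) + 246) = 66/(((-134 - 1/13*37) - 10) + 246) = 66/(((-134 - 37/13) - 10) + 246) = 66/((-1779/13 - 10) + 246) = 66/(-1909/13 + 246) = 66/(1289/13) = 66*(13/1289) = 858/1289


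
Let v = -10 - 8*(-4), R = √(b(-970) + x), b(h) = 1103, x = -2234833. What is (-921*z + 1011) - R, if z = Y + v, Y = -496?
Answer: 437565 - I*√2233730 ≈ 4.3757e+5 - 1494.6*I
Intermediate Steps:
R = I*√2233730 (R = √(1103 - 2234833) = √(-2233730) = I*√2233730 ≈ 1494.6*I)
v = 22 (v = -10 + 32 = 22)
z = -474 (z = -496 + 22 = -474)
(-921*z + 1011) - R = (-921*(-474) + 1011) - I*√2233730 = (436554 + 1011) - I*√2233730 = 437565 - I*√2233730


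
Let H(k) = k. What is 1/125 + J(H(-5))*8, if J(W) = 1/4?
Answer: 251/125 ≈ 2.0080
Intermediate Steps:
J(W) = ¼
1/125 + J(H(-5))*8 = 1/125 + (¼)*8 = 1/125 + 2 = 251/125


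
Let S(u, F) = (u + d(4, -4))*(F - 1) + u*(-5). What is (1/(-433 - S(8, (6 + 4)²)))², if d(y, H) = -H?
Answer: 1/2499561 ≈ 4.0007e-7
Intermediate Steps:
S(u, F) = -5*u + (-1 + F)*(4 + u) (S(u, F) = (u - 1*(-4))*(F - 1) + u*(-5) = (u + 4)*(-1 + F) - 5*u = (4 + u)*(-1 + F) - 5*u = (-1 + F)*(4 + u) - 5*u = -5*u + (-1 + F)*(4 + u))
(1/(-433 - S(8, (6 + 4)²)))² = (1/(-433 - (-4 - 6*8 + 4*(6 + 4)² + (6 + 4)²*8)))² = (1/(-433 - (-4 - 48 + 4*10² + 10²*8)))² = (1/(-433 - (-4 - 48 + 4*100 + 100*8)))² = (1/(-433 - (-4 - 48 + 400 + 800)))² = (1/(-433 - 1*1148))² = (1/(-433 - 1148))² = (1/(-1581))² = (-1/1581)² = 1/2499561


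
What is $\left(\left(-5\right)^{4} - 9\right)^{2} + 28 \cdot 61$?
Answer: $381164$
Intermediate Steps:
$\left(\left(-5\right)^{4} - 9\right)^{2} + 28 \cdot 61 = \left(625 - 9\right)^{2} + 1708 = 616^{2} + 1708 = 379456 + 1708 = 381164$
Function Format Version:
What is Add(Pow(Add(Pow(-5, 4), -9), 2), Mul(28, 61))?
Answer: 381164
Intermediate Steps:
Add(Pow(Add(Pow(-5, 4), -9), 2), Mul(28, 61)) = Add(Pow(Add(625, -9), 2), 1708) = Add(Pow(616, 2), 1708) = Add(379456, 1708) = 381164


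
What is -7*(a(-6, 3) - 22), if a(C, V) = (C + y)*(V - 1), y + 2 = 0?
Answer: 266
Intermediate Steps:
y = -2 (y = -2 + 0 = -2)
a(C, V) = (-1 + V)*(-2 + C) (a(C, V) = (C - 2)*(V - 1) = (-2 + C)*(-1 + V) = (-1 + V)*(-2 + C))
-7*(a(-6, 3) - 22) = -7*((2 - 1*(-6) - 2*3 - 6*3) - 22) = -7*((2 + 6 - 6 - 18) - 22) = -7*(-16 - 22) = -7*(-38) = 266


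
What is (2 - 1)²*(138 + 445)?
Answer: 583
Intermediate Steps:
(2 - 1)²*(138 + 445) = 1²*583 = 1*583 = 583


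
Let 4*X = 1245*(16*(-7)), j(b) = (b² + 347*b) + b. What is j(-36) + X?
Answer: -46092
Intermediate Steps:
j(b) = b² + 348*b
X = -34860 (X = (1245*(16*(-7)))/4 = (1245*(-112))/4 = (¼)*(-139440) = -34860)
j(-36) + X = -36*(348 - 36) - 34860 = -36*312 - 34860 = -11232 - 34860 = -46092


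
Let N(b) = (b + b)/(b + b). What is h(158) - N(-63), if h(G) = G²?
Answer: 24963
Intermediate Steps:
N(b) = 1 (N(b) = (2*b)/((2*b)) = (2*b)*(1/(2*b)) = 1)
h(158) - N(-63) = 158² - 1*1 = 24964 - 1 = 24963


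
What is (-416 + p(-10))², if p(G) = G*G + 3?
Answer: 97969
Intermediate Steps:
p(G) = 3 + G² (p(G) = G² + 3 = 3 + G²)
(-416 + p(-10))² = (-416 + (3 + (-10)²))² = (-416 + (3 + 100))² = (-416 + 103)² = (-313)² = 97969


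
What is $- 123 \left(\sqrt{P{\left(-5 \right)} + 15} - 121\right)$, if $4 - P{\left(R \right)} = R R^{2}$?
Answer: $13407$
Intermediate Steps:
$P{\left(R \right)} = 4 - R^{3}$ ($P{\left(R \right)} = 4 - R R^{2} = 4 - R^{3}$)
$- 123 \left(\sqrt{P{\left(-5 \right)} + 15} - 121\right) = - 123 \left(\sqrt{\left(4 - \left(-5\right)^{3}\right) + 15} - 121\right) = - 123 \left(\sqrt{\left(4 - -125\right) + 15} - 121\right) = - 123 \left(\sqrt{\left(4 + 125\right) + 15} - 121\right) = - 123 \left(\sqrt{129 + 15} - 121\right) = - 123 \left(\sqrt{144} - 121\right) = - 123 \left(12 - 121\right) = \left(-123\right) \left(-109\right) = 13407$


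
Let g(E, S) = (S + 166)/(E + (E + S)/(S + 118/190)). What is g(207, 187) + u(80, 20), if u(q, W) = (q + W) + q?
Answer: 338575756/1863499 ≈ 181.69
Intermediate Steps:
g(E, S) = (166 + S)/(E + (E + S)/(59/95 + S)) (g(E, S) = (166 + S)/(E + (E + S)/(S + 118*(1/190))) = (166 + S)/(E + (E + S)/(S + 59/95)) = (166 + S)/(E + (E + S)/(59/95 + S)))
u(q, W) = W + 2*q (u(q, W) = (W + q) + q = W + 2*q)
g(207, 187) + u(80, 20) = (9794 + 95*187² + 15829*187)/(95*187 + 154*207 + 95*207*187) + (20 + 2*80) = (9794 + 95*34969 + 2960023)/(17765 + 31878 + 3677355) + (20 + 160) = (9794 + 3322055 + 2960023)/3726998 + 180 = (1/3726998)*6291872 + 180 = 3145936/1863499 + 180 = 338575756/1863499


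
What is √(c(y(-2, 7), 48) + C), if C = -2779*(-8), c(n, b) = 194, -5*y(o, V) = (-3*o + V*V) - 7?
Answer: √22426 ≈ 149.75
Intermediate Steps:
y(o, V) = 7/5 - V²/5 + 3*o/5 (y(o, V) = -((-3*o + V*V) - 7)/5 = -((-3*o + V²) - 7)/5 = -((V² - 3*o) - 7)/5 = -(-7 + V² - 3*o)/5 = 7/5 - V²/5 + 3*o/5)
C = 22232
√(c(y(-2, 7), 48) + C) = √(194 + 22232) = √22426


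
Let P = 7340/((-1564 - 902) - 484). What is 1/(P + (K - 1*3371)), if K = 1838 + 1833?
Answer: 295/87766 ≈ 0.0033612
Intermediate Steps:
K = 3671
P = -734/295 (P = 7340/(-2466 - 484) = 7340/(-2950) = 7340*(-1/2950) = -734/295 ≈ -2.4881)
1/(P + (K - 1*3371)) = 1/(-734/295 + (3671 - 1*3371)) = 1/(-734/295 + (3671 - 3371)) = 1/(-734/295 + 300) = 1/(87766/295) = 295/87766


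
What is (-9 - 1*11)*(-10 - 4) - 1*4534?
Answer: -4254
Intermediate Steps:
(-9 - 1*11)*(-10 - 4) - 1*4534 = (-9 - 11)*(-14) - 4534 = -20*(-14) - 4534 = 280 - 4534 = -4254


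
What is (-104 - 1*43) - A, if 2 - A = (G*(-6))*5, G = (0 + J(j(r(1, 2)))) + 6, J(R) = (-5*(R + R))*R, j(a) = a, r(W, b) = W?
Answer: -29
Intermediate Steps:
J(R) = -10*R² (J(R) = (-10*R)*R = -10*R²)
G = -4 (G = (0 - 10*1²) + 6 = (0 - 10*1) + 6 = (0 - 10) + 6 = -10 + 6 = -4)
A = -118 (A = 2 - (-4*(-6))*5 = 2 - 24*5 = 2 - 1*120 = 2 - 120 = -118)
(-104 - 1*43) - A = (-104 - 1*43) - 1*(-118) = (-104 - 43) + 118 = -147 + 118 = -29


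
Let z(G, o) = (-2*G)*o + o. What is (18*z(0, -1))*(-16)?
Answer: 288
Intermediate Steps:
z(G, o) = o - 2*G*o (z(G, o) = -2*G*o + o = o - 2*G*o)
(18*z(0, -1))*(-16) = (18*(-(1 - 2*0)))*(-16) = (18*(-(1 + 0)))*(-16) = (18*(-1*1))*(-16) = (18*(-1))*(-16) = -18*(-16) = 288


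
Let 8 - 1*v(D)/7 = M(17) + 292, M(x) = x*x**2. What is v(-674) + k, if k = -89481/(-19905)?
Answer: -241344838/6635 ≈ -36375.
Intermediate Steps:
M(x) = x**3
v(D) = -36379 (v(D) = 56 - 7*(17**3 + 292) = 56 - 7*(4913 + 292) = 56 - 7*5205 = 56 - 36435 = -36379)
k = 29827/6635 (k = -89481*(-1/19905) = 29827/6635 ≈ 4.4954)
v(-674) + k = -36379 + 29827/6635 = -241344838/6635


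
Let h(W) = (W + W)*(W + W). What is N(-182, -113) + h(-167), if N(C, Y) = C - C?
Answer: 111556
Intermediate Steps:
h(W) = 4*W² (h(W) = (2*W)*(2*W) = 4*W²)
N(C, Y) = 0
N(-182, -113) + h(-167) = 0 + 4*(-167)² = 0 + 4*27889 = 0 + 111556 = 111556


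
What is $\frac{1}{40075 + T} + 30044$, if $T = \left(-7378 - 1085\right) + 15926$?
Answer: $\frac{1428231673}{47538} \approx 30044.0$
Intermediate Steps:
$T = 7463$ ($T = \left(-7378 - 1085\right) + 15926 = -8463 + 15926 = 7463$)
$\frac{1}{40075 + T} + 30044 = \frac{1}{40075 + 7463} + 30044 = \frac{1}{47538} + 30044 = \frac{1428231673}{47538}$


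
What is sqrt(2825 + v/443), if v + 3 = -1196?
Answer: 2*sqrt(138468067)/443 ≈ 53.125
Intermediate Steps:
v = -1199 (v = -3 - 1196 = -1199)
sqrt(2825 + v/443) = sqrt(2825 - 1199/443) = sqrt(1250276/443) = 2*sqrt(138468067)/443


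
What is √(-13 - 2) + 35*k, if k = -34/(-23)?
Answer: 1190/23 + I*√15 ≈ 51.739 + 3.873*I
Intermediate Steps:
k = 34/23 (k = -34*(-1/23) = 34/23 ≈ 1.4783)
√(-13 - 2) + 35*k = √(-13 - 2) + 35*(34/23) = √(-15) + 1190/23 = I*√15 + 1190/23 = 1190/23 + I*√15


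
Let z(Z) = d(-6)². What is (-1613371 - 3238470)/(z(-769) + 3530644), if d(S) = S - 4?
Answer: -4851841/3530744 ≈ -1.3742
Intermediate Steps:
d(S) = -4 + S
z(Z) = 100 (z(Z) = (-4 - 6)² = (-10)² = 100)
(-1613371 - 3238470)/(z(-769) + 3530644) = (-1613371 - 3238470)/(100 + 3530644) = -4851841/3530744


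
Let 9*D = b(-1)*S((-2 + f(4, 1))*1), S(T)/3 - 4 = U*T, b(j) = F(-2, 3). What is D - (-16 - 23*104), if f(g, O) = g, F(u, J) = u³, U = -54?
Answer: 8056/3 ≈ 2685.3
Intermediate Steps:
b(j) = -8 (b(j) = (-2)³ = -8)
S(T) = 12 - 162*T (S(T) = 12 + 3*(-54*T) = 12 - 162*T)
D = 832/3 (D = (-8*(12 - 162*(-2 + 4)))/9 = (-8*(12 - 324))/9 = (-8*(-312))/9 = (⅑)*2496 = 832/3 ≈ 277.33)
D - (-16 - 23*104) = 832/3 - (-16 - 23*104) = 832/3 - (-16 - 2392) = 832/3 - 1*(-2408) = 832/3 + 2408 = 8056/3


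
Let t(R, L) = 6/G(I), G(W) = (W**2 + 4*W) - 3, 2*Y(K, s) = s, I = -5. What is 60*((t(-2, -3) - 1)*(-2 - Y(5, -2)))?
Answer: -120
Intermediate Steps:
Y(K, s) = s/2
G(W) = -3 + W**2 + 4*W
t(R, L) = 3 (t(R, L) = 6/(-3 + (-5)**2 + 4*(-5)) = 6/(-3 + 25 - 20) = 6/2 = 6*(1/2) = 3)
60*((t(-2, -3) - 1)*(-2 - Y(5, -2))) = 60*((3 - 1)*(-2 - (-2)/2)) = 60*(2*(-2 - 1*(-1))) = 60*(2*(-2 + 1)) = 60*(2*(-1)) = 60*(-2) = -120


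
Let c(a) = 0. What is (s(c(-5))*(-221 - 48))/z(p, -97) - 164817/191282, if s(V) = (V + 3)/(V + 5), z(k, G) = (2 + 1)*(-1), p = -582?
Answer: 50630773/956410 ≈ 52.938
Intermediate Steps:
z(k, G) = -3 (z(k, G) = 3*(-1) = -3)
s(V) = (3 + V)/(5 + V)
(s(c(-5))*(-221 - 48))/z(p, -97) - 164817/191282 = (((3 + 0)/(5 + 0))*(-221 - 48))/(-3) - 164817/191282 = ((3/5)*(-269))*(-⅓) - 164817*1/191282 = (((⅕)*3)*(-269))*(-⅓) - 164817/191282 = ((⅗)*(-269))*(-⅓) - 164817/191282 = -807/5*(-⅓) - 164817/191282 = 269/5 - 164817/191282 = 50630773/956410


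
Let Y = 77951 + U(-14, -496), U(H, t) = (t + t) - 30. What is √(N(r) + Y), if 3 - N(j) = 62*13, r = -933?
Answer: √76126 ≈ 275.91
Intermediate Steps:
U(H, t) = -30 + 2*t (U(H, t) = 2*t - 30 = -30 + 2*t)
N(j) = -803 (N(j) = 3 - 62*13 = 3 - 1*806 = 3 - 806 = -803)
Y = 76929 (Y = 77951 + (-30 + 2*(-496)) = 77951 + (-30 - 992) = 77951 - 1022 = 76929)
√(N(r) + Y) = √(-803 + 76929) = √76126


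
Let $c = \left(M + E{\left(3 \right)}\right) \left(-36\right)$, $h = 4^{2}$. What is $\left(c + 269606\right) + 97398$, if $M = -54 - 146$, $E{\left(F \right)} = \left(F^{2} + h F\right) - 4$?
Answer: $372296$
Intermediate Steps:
$h = 16$
$E{\left(F \right)} = -4 + F^{2} + 16 F$ ($E{\left(F \right)} = \left(F^{2} + 16 F\right) - 4 = -4 + F^{2} + 16 F$)
$M = -200$ ($M = -54 - 146 = -200$)
$c = 5292$ ($c = \left(-200 + \left(-4 + 3^{2} + 16 \cdot 3\right)\right) \left(-36\right) = \left(-200 + \left(-4 + 9 + 48\right)\right) \left(-36\right) = \left(-200 + 53\right) \left(-36\right) = \left(-147\right) \left(-36\right) = 5292$)
$\left(c + 269606\right) + 97398 = \left(5292 + 269606\right) + 97398 = 274898 + 97398 = 372296$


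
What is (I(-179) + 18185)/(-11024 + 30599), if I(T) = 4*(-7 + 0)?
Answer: 18157/19575 ≈ 0.92756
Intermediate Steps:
I(T) = -28 (I(T) = 4*(-7) = -28)
(I(-179) + 18185)/(-11024 + 30599) = (-28 + 18185)/(-11024 + 30599) = 18157/19575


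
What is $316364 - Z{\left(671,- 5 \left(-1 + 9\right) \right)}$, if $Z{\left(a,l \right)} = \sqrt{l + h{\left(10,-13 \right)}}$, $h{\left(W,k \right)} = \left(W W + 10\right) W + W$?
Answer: $316364 - \sqrt{1070} \approx 3.1633 \cdot 10^{5}$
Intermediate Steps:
$h{\left(W,k \right)} = W + W \left(10 + W^{2}\right)$ ($h{\left(W,k \right)} = \left(W^{2} + 10\right) W + W = \left(10 + W^{2}\right) W + W = W \left(10 + W^{2}\right) + W = W + W \left(10 + W^{2}\right)$)
$Z{\left(a,l \right)} = \sqrt{1110 + l}$ ($Z{\left(a,l \right)} = \sqrt{l + 10 \left(11 + 10^{2}\right)} = \sqrt{l + 10 \left(11 + 100\right)} = \sqrt{l + 10 \cdot 111} = \sqrt{l + 1110} = \sqrt{1110 + l}$)
$316364 - Z{\left(671,- 5 \left(-1 + 9\right) \right)} = 316364 - \sqrt{1110 - 5 \left(-1 + 9\right)} = 316364 - \sqrt{1110 - 40} = 316364 - \sqrt{1070}$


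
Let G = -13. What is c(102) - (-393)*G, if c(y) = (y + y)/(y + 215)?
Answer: -1619349/317 ≈ -5108.4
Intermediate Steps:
c(y) = 2*y/(215 + y) (c(y) = (2*y)/(215 + y) = 2*y/(215 + y))
c(102) - (-393)*G = 2*102/(215 + 102) - (-393)*(-13) = 2*102/317 - 1*5109 = 2*102*(1/317) - 5109 = 204/317 - 5109 = -1619349/317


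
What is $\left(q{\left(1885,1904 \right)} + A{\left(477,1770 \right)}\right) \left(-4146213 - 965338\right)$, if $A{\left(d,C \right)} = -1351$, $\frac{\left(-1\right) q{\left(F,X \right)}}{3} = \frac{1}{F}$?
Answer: $\frac{13017270015538}{1885} \approx 6.9057 \cdot 10^{9}$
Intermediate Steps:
$q{\left(F,X \right)} = - \frac{3}{F}$
$\left(q{\left(1885,1904 \right)} + A{\left(477,1770 \right)}\right) \left(-4146213 - 965338\right) = \left(- \frac{3}{1885} - 1351\right) \left(-4146213 - 965338\right) = \left(\left(-3\right) \frac{1}{1885} - 1351\right) \left(-5111551\right) = \left(- \frac{3}{1885} - 1351\right) \left(-5111551\right) = \left(- \frac{2546638}{1885}\right) \left(-5111551\right) = \frac{13017270015538}{1885}$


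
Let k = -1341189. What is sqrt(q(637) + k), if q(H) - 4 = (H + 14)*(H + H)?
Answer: I*sqrt(511811) ≈ 715.41*I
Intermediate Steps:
q(H) = 4 + 2*H*(14 + H) (q(H) = 4 + (H + 14)*(H + H) = 4 + (14 + H)*(2*H) = 4 + 2*H*(14 + H))
sqrt(q(637) + k) = sqrt((4 + 2*637**2 + 28*637) - 1341189) = sqrt((4 + 2*405769 + 17836) - 1341189) = sqrt((4 + 811538 + 17836) - 1341189) = sqrt(829378 - 1341189) = sqrt(-511811) = I*sqrt(511811)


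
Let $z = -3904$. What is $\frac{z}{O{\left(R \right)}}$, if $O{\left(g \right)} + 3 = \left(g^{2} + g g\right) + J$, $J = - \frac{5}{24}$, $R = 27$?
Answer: $- \frac{93696}{34915} \approx -2.6835$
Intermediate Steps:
$J = - \frac{5}{24}$ ($J = \left(-5\right) \frac{1}{24} = - \frac{5}{24} \approx -0.20833$)
$O{\left(g \right)} = - \frac{77}{24} + 2 g^{2}$ ($O{\left(g \right)} = -3 - \left(\frac{5}{24} - g^{2} - g g\right) = -3 + \left(\left(g^{2} + g^{2}\right) - \frac{5}{24}\right) = -3 + \left(2 g^{2} - \frac{5}{24}\right) = -3 + \left(- \frac{5}{24} + 2 g^{2}\right) = - \frac{77}{24} + 2 g^{2}$)
$\frac{z}{O{\left(R \right)}} = - \frac{3904}{- \frac{77}{24} + 2 \cdot 27^{2}} = - \frac{3904}{- \frac{77}{24} + 2 \cdot 729} = - \frac{3904}{- \frac{77}{24} + 1458} = - \frac{3904}{\frac{34915}{24}} = \left(-3904\right) \frac{24}{34915} = - \frac{93696}{34915}$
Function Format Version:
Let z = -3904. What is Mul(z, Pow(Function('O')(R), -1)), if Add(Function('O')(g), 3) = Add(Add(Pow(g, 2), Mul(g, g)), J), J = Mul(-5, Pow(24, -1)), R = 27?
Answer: Rational(-93696, 34915) ≈ -2.6835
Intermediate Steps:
J = Rational(-5, 24) (J = Mul(-5, Rational(1, 24)) = Rational(-5, 24) ≈ -0.20833)
Function('O')(g) = Add(Rational(-77, 24), Mul(2, Pow(g, 2))) (Function('O')(g) = Add(-3, Add(Add(Pow(g, 2), Mul(g, g)), Rational(-5, 24))) = Add(-3, Add(Add(Pow(g, 2), Pow(g, 2)), Rational(-5, 24))) = Add(-3, Add(Mul(2, Pow(g, 2)), Rational(-5, 24))) = Add(-3, Add(Rational(-5, 24), Mul(2, Pow(g, 2)))) = Add(Rational(-77, 24), Mul(2, Pow(g, 2))))
Mul(z, Pow(Function('O')(R), -1)) = Mul(-3904, Pow(Add(Rational(-77, 24), Mul(2, Pow(27, 2))), -1)) = Mul(-3904, Pow(Add(Rational(-77, 24), Mul(2, 729)), -1)) = Mul(-3904, Pow(Add(Rational(-77, 24), 1458), -1)) = Mul(-3904, Pow(Rational(34915, 24), -1)) = Mul(-3904, Rational(24, 34915)) = Rational(-93696, 34915)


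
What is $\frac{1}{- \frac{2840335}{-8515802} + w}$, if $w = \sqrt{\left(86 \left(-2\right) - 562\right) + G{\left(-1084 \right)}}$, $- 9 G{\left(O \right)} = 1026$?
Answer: $\frac{24187730473670}{61504080883229217} - \frac{290075534812816 i \sqrt{53}}{61504080883229217} \approx 0.00039327 - 0.034336 i$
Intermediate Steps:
$G{\left(O \right)} = -114$ ($G{\left(O \right)} = \left(- \frac{1}{9}\right) 1026 = -114$)
$w = 4 i \sqrt{53}$ ($w = \sqrt{\left(86 \left(-2\right) - 562\right) - 114} = \sqrt{\left(-172 - 562\right) - 114} = \sqrt{-734 - 114} = \sqrt{-848} = 4 i \sqrt{53} \approx 29.12 i$)
$\frac{1}{- \frac{2840335}{-8515802} + w} = \frac{1}{- \frac{2840335}{-8515802} + 4 i \sqrt{53}} = \frac{1}{\left(-2840335\right) \left(- \frac{1}{8515802}\right) + 4 i \sqrt{53}} = \frac{1}{\frac{2840335}{8515802} + 4 i \sqrt{53}}$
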